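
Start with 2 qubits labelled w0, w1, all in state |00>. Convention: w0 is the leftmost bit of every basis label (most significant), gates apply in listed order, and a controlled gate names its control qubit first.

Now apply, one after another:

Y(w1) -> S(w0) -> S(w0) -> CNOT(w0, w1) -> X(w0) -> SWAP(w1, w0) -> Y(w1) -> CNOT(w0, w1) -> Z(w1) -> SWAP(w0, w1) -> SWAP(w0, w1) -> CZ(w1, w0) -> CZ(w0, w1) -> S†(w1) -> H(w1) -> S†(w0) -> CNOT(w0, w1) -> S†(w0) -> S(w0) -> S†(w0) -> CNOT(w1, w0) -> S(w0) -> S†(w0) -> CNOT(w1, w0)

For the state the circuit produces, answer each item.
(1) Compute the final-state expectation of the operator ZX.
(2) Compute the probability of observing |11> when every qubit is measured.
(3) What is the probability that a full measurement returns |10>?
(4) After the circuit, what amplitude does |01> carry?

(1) The expectation value of ZX is 1.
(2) Outcome |11> occurs with probability 1/2.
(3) A full measurement returns |10> with probability 1/2.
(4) The amplitude on |01> is 0.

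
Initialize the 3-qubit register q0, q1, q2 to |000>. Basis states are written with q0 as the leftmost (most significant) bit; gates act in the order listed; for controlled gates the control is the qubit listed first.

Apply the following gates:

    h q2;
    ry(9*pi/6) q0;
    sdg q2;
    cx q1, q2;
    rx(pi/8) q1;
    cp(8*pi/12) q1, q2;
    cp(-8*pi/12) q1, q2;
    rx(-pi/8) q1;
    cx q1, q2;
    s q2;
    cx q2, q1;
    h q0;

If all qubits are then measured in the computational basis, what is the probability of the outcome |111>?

A full measurement returns |111> with probability 1/2. Key observation: gates 3-10 undo each other exactly, leaving only the rest of the circuit to track.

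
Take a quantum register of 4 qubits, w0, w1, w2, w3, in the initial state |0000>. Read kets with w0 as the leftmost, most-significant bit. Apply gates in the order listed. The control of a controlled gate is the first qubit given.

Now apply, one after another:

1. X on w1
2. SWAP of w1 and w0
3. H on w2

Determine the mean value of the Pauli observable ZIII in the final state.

The observable ZIII averages to -1.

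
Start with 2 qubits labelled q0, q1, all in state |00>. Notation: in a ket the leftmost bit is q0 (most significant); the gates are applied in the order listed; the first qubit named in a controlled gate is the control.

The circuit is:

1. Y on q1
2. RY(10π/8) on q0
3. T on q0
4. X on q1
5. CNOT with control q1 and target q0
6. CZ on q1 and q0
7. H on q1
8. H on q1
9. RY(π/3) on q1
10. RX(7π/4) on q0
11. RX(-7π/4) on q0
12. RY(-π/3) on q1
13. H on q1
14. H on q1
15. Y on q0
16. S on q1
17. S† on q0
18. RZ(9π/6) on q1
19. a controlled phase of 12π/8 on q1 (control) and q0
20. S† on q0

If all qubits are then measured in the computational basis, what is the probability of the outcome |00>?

Outcome |00> occurs with probability sqrt(2)/4 + 1/2. Key observation: the block from step 7 through step 14 cancels to the identity and can be dropped.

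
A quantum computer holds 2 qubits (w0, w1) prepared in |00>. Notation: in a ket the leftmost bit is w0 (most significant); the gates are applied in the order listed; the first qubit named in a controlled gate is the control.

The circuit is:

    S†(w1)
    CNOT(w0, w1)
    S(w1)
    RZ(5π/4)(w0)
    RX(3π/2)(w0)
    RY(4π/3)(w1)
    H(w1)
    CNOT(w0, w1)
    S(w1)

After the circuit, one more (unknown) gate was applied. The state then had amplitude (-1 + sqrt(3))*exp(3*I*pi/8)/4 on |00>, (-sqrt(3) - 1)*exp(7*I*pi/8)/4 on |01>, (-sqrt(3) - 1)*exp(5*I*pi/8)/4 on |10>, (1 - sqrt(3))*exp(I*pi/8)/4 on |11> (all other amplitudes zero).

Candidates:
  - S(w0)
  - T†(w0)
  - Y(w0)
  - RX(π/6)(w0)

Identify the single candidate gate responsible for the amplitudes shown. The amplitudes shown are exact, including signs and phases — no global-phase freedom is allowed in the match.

It was T†(w0) that produced the state shown.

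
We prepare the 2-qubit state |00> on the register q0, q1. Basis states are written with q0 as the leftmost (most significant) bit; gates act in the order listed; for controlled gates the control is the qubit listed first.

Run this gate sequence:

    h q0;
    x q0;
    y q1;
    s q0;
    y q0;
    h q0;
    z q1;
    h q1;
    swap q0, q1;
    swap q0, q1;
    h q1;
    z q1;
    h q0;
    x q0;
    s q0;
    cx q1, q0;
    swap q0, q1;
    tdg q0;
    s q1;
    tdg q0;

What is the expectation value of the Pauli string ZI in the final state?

In the final state, ZI has expectation -1. Key observation: steps 6-13 multiply out to the identity, so the circuit reduces to the remaining gates.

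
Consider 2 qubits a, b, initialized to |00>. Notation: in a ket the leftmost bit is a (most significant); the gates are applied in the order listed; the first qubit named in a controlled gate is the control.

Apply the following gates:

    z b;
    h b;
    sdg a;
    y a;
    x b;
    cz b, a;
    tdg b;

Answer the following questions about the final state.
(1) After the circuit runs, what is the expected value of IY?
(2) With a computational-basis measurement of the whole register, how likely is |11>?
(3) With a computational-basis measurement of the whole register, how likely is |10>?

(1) The observable IY averages to sqrt(2)/2.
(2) Outcome |11> occurs with probability 1/2.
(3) A full measurement returns |10> with probability 1/2.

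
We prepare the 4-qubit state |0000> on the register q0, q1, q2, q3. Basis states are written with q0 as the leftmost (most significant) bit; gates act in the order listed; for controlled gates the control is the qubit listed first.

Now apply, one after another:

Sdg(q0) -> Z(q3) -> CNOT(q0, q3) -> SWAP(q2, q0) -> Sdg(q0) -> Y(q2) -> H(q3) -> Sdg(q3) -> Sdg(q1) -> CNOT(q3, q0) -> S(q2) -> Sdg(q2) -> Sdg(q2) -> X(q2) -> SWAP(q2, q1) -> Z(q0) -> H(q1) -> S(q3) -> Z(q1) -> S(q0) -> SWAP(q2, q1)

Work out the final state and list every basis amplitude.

After the circuit, the state carries amplitude 1/2 on |0000>, -1/2 on |0010>, -I/2 on |1001>, I/2 on |1011>, and 0 on every other basis state.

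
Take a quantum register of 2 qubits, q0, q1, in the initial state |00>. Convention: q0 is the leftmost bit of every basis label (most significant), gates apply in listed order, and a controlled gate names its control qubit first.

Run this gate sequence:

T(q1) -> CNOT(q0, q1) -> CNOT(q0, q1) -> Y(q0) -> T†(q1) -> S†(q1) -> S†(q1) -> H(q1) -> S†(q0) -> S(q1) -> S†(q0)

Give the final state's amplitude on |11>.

The amplitude on |11> is sqrt(2)/2.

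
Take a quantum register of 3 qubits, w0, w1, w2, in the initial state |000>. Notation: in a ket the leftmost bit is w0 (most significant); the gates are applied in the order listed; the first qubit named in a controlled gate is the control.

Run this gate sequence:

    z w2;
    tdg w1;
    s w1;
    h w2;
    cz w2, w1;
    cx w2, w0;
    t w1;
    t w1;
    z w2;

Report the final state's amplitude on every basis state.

After the circuit, the state carries amplitude sqrt(2)/2 on |000>, -sqrt(2)/2 on |101>, and 0 on every other basis state.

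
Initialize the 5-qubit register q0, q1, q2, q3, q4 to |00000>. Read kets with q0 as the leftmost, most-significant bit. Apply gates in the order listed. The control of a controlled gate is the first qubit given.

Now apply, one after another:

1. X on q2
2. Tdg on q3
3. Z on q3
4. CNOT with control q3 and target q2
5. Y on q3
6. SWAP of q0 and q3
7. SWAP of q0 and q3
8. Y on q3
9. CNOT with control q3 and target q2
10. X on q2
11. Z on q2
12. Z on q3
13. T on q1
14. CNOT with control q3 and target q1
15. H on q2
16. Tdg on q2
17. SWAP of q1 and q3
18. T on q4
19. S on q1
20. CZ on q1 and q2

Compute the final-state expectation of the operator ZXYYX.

In the final state, ZXYYX has expectation 0. Key observation: gates 4-9 undo each other exactly, leaving only the rest of the circuit to track.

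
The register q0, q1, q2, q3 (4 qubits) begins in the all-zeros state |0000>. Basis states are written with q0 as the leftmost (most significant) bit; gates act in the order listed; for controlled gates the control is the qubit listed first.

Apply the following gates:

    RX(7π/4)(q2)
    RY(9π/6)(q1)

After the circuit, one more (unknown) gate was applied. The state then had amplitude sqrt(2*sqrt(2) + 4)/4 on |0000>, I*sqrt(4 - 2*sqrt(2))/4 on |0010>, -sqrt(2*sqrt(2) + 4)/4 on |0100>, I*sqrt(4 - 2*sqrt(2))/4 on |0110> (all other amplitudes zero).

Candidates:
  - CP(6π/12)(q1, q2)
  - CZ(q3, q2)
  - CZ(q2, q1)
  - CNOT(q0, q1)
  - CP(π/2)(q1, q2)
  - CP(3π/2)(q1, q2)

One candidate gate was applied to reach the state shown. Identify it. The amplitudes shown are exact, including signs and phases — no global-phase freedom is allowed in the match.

The applied gate was CZ(q2, q1).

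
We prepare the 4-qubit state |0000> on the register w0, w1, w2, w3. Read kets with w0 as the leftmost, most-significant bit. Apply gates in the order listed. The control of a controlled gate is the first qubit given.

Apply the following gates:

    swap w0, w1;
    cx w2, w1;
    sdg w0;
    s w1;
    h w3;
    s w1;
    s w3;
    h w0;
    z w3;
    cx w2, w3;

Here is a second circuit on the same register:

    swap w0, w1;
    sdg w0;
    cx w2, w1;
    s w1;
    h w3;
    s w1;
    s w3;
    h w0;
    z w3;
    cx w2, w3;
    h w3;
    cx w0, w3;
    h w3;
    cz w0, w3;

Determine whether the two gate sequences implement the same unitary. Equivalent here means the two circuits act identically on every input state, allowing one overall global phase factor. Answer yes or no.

Yes, they are equivalent — the unitaries differ by at most a global phase.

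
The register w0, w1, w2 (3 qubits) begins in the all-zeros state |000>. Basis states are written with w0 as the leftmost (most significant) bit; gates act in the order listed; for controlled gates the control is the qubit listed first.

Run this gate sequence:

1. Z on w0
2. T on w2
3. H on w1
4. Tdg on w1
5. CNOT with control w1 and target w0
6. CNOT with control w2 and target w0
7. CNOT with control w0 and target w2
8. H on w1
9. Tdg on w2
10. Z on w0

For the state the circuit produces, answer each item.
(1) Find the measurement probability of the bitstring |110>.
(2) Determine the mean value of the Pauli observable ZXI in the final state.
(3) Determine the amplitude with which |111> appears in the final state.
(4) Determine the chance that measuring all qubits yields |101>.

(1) The probability of measuring |110> is 0.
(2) The expectation value of ZXI is 1.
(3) The amplitude on |111> is -I/2.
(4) The probability of measuring |101> is 1/4.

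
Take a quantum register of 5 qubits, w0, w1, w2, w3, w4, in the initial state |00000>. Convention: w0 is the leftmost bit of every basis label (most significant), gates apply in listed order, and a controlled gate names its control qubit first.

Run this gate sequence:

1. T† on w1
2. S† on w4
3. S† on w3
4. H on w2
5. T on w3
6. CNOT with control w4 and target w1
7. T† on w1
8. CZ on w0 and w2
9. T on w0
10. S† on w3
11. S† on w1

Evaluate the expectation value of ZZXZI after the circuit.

In the final state, ZZXZI has expectation 1.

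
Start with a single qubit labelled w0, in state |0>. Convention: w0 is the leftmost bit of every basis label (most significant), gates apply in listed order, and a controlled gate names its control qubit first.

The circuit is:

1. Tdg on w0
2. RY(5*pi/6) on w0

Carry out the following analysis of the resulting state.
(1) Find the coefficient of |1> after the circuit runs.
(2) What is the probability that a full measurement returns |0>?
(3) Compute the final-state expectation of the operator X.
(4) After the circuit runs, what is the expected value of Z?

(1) The final state's coefficient on |1> equals sqrt(2)/4 + sqrt(6)/4.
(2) The probability of measuring |0> is 1/2 - sqrt(3)/4.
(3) The observable X averages to 1/2.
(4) In the final state, Z has expectation -sqrt(3)/2.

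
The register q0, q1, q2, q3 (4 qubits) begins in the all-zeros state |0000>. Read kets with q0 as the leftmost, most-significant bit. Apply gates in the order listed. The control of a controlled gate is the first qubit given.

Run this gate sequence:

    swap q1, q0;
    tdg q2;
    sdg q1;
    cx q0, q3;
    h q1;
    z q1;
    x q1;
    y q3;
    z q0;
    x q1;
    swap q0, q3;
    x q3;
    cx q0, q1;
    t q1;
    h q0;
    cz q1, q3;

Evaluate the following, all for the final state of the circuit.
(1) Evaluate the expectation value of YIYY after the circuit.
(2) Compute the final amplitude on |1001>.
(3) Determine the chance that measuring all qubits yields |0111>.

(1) The observable YIYY averages to 0.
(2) |1001> carries amplitude I/2 in the final state.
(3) Outcome |0111> occurs with probability 0.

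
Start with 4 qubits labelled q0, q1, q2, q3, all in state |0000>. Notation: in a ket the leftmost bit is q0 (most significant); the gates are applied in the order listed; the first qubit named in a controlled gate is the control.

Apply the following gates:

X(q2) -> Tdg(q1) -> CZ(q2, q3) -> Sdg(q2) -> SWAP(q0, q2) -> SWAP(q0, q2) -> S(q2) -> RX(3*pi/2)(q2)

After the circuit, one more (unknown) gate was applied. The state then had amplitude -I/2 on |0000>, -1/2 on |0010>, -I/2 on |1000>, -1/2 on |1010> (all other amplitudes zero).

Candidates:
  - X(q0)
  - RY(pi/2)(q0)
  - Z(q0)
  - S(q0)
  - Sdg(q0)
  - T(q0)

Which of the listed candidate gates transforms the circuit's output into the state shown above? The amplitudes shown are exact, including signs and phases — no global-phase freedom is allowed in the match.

The unique candidate consistent with the amplitudes is RY(pi/2)(q0). Key observation: steps 4-7 multiply out to the identity, so the circuit reduces to the remaining gates.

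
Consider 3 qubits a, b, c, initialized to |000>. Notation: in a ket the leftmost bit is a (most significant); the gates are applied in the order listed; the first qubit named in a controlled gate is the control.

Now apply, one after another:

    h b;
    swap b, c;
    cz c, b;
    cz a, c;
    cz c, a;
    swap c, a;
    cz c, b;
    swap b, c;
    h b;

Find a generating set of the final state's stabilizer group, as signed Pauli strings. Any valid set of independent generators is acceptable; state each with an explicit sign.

The stabilizer group can be generated by +XII, +IXI, +IIZ, among other valid generating sets.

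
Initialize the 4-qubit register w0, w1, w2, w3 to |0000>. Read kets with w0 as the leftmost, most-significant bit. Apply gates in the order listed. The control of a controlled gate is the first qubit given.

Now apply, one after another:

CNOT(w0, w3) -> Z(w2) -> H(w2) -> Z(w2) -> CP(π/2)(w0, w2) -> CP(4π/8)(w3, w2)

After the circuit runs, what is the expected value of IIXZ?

The observable IIXZ averages to -1.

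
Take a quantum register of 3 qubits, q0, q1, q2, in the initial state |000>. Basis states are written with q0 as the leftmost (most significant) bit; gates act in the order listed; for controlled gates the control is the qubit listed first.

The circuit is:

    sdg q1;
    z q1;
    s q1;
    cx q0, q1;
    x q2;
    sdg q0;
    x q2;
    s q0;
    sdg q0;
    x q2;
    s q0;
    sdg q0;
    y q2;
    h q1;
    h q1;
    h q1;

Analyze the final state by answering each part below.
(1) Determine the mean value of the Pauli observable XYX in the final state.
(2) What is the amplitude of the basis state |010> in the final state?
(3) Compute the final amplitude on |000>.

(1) In the final state, XYX has expectation 0.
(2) The final state's coefficient on |010> equals -sqrt(2)*I/2.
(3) |000> carries amplitude -sqrt(2)*I/2 in the final state.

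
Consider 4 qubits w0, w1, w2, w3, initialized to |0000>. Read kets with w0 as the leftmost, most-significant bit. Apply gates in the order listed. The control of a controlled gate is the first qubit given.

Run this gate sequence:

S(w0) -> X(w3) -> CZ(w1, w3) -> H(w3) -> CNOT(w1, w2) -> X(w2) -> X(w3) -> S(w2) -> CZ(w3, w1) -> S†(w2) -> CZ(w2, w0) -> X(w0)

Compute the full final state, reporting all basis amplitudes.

The final amplitudes are -sqrt(2)/2 on |1010>, sqrt(2)/2 on |1011>, and 0 on every other basis state.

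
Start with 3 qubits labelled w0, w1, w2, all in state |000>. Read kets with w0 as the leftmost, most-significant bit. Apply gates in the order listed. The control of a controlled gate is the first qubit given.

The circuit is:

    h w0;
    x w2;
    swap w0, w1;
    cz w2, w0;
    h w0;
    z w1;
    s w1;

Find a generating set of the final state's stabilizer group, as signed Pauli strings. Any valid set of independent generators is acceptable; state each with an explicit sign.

The final state is stabilized by the group generated by +XII, -IYI, -IIZ; other independent generating sets are equally valid.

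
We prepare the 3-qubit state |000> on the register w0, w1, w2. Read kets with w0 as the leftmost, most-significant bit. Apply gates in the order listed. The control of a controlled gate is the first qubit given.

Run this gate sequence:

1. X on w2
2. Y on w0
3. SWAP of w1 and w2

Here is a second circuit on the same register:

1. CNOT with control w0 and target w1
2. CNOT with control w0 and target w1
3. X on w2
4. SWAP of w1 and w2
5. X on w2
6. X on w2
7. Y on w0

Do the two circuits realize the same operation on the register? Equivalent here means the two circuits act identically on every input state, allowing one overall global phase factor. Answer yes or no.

Yes — the two circuits implement the same unitary up to a global phase.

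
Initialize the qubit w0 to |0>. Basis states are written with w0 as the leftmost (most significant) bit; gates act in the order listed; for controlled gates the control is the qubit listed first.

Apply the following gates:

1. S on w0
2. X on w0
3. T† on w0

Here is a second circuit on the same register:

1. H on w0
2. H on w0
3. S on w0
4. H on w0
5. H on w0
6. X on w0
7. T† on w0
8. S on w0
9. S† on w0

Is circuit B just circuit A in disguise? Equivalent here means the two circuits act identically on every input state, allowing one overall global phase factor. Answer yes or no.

Yes: on every input state the two circuits agree up to one overall phase factor.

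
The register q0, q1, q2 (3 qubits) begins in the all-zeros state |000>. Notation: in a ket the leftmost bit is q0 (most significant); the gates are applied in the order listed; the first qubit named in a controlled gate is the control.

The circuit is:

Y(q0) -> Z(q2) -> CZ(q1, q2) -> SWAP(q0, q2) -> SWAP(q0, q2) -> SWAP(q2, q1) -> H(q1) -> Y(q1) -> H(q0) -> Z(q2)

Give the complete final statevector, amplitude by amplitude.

The resulting statevector has amplitude 1/2 on |000>, 0 on |001>, -1/2 on |010>, 0 on |011>, -1/2 on |100>, 0 on |101>, 1/2 on |110>, 0 on |111>. Key observation: the block from step 4 through step 5 cancels to the identity and can be dropped.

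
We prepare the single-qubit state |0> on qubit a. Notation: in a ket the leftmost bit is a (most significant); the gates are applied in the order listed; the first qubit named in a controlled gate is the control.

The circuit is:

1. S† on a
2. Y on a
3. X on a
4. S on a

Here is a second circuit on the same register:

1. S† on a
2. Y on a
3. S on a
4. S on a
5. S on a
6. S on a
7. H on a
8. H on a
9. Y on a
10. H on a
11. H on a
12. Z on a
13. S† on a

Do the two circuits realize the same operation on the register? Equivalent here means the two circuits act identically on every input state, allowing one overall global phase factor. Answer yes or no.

No, they are not equivalent — no single phase factor reconciles the two unitaries.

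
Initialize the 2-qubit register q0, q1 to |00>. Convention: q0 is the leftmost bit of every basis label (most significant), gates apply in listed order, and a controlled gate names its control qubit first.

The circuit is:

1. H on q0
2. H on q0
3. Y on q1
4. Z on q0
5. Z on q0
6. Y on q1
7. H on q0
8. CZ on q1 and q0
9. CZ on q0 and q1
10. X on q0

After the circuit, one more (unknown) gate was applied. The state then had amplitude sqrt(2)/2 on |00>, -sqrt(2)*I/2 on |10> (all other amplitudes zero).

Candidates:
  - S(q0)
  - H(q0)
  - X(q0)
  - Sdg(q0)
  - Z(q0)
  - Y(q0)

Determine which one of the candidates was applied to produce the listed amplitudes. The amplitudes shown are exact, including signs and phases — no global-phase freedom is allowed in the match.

The unique candidate consistent with the amplitudes is Sdg(q0). Key observation: steps 2-7 multiply out to the identity, so the circuit reduces to the remaining gates.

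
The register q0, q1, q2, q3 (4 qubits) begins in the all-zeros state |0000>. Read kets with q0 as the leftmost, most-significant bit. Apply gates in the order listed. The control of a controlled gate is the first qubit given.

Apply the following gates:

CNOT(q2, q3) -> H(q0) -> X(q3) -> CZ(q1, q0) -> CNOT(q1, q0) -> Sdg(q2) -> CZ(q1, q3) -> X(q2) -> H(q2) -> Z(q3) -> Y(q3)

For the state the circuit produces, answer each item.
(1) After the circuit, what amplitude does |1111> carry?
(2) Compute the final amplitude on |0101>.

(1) |1111> carries amplitude 0 in the final state.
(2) |0101> carries amplitude 0 in the final state.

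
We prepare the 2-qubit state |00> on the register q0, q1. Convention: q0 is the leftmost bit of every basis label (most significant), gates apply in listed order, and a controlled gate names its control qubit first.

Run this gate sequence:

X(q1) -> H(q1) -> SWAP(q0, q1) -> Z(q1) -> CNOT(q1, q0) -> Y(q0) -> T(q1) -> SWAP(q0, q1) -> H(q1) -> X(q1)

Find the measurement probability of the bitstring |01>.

Outcome |01> occurs with probability 1.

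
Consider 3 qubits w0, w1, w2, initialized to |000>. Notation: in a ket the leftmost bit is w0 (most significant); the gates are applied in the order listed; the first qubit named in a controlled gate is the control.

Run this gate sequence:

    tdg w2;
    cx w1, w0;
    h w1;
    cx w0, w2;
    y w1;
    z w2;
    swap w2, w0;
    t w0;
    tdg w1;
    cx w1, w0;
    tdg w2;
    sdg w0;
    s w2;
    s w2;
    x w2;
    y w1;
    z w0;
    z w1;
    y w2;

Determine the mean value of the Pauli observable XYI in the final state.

In the final state, XYI has expectation sqrt(2)/2.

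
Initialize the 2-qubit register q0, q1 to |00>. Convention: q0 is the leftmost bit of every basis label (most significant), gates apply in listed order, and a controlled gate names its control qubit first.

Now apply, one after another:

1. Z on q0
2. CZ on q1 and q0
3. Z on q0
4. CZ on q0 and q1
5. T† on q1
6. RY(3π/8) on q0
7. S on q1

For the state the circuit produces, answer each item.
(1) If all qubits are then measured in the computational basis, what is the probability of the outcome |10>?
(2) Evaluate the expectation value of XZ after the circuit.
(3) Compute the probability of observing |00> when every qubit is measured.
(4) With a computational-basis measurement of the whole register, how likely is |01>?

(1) A full measurement returns |10> with probability sin(3*pi/16)**2.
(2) In the final state, XZ has expectation sqrt(sqrt(2) + 2)/2.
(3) The probability of measuring |00> is cos(3*pi/16)**2.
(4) The probability of measuring |01> is 0.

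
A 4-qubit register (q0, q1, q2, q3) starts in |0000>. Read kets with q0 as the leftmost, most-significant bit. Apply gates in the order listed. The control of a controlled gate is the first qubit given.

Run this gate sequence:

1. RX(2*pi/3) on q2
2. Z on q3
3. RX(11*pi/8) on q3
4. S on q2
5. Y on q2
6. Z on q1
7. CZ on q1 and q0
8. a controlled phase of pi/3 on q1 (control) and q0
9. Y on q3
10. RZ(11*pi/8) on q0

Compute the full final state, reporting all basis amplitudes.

The final amplitudes are -sqrt(3)*exp(13*I*pi/16)*sin(5*pi/16)/2 on |0000>, sqrt(3)*exp(5*I*pi/16)*cos(5*pi/16)/2 on |0001>, exp(13*I*pi/16)*sin(5*pi/16)/2 on |0010>, -exp(5*I*pi/16)*cos(5*pi/16)/2 on |0011>, and 0 on every other basis state.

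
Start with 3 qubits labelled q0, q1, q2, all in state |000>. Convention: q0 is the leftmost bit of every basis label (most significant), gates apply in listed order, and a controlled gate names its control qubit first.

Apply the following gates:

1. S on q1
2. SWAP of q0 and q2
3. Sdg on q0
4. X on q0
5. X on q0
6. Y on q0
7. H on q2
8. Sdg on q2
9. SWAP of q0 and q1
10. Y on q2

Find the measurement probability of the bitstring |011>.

A full measurement returns |011> with probability 1/2.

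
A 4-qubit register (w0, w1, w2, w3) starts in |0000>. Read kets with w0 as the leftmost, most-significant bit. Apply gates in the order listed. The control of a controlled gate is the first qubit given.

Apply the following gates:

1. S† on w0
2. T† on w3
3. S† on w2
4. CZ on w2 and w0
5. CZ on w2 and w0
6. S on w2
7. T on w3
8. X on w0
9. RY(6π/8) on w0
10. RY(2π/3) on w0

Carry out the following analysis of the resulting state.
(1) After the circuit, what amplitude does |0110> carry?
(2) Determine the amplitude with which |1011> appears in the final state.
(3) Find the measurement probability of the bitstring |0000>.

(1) The amplitude on |0110> is 0. Key observation: steps 2-7 multiply out to the identity, so the circuit reduces to the remaining gates.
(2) |1011> carries amplitude 0 in the final state.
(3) A full measurement returns |0000> with probability -sqrt(2)/8 + sqrt(6)/8 + 1/2.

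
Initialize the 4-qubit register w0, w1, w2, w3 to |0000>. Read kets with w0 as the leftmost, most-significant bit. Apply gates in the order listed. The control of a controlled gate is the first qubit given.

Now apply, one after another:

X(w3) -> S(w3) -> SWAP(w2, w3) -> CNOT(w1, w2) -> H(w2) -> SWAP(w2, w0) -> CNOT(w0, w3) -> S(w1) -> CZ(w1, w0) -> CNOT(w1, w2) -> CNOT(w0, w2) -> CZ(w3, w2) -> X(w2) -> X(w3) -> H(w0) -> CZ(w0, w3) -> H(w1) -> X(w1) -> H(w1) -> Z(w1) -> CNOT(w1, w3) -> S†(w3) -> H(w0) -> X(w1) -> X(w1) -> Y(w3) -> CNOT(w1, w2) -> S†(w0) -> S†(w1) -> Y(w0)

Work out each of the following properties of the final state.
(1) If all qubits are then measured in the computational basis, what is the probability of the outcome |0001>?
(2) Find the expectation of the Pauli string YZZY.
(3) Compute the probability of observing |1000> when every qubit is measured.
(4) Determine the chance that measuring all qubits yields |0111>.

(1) A full measurement returns |0001> with probability 1/2.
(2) The observable YZZY averages to 0.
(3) The probability of measuring |1000> is 0.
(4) The probability of measuring |0111> is 0.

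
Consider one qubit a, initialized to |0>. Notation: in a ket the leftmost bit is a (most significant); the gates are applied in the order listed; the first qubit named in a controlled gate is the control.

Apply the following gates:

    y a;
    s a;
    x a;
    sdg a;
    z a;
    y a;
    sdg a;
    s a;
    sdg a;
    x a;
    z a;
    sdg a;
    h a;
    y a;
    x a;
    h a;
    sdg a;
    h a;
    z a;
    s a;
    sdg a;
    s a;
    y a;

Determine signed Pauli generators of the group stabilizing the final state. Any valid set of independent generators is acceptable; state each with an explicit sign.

The stabilizer group can be generated by +Y, among other valid generating sets.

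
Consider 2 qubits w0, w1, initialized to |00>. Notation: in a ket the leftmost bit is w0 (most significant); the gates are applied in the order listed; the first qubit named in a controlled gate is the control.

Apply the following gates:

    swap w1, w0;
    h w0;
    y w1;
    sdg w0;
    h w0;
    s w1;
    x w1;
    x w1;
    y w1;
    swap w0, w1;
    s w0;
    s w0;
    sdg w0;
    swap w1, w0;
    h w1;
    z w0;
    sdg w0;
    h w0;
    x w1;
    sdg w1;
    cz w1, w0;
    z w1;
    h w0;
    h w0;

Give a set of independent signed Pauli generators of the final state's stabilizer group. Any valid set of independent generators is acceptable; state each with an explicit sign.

One valid set of independent stabilizer generators is -IY, -ZI (any independent generating set of the same group is equally correct).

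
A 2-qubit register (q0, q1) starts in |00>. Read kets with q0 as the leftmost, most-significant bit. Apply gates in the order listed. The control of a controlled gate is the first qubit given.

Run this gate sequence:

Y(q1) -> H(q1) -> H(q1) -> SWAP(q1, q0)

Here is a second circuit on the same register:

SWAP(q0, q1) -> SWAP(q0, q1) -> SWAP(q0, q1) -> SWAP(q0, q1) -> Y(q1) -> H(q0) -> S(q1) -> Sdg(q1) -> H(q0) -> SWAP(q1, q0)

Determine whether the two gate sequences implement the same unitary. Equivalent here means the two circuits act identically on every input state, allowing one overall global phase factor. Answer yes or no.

Yes, they are equivalent — the unitaries differ by at most a global phase.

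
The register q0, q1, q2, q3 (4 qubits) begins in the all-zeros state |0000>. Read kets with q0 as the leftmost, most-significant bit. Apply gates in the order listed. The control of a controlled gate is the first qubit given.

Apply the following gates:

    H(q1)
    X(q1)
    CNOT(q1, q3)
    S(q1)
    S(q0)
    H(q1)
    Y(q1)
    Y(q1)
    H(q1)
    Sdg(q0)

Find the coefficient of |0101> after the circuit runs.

The amplitude on |0101> is sqrt(2)*I/2.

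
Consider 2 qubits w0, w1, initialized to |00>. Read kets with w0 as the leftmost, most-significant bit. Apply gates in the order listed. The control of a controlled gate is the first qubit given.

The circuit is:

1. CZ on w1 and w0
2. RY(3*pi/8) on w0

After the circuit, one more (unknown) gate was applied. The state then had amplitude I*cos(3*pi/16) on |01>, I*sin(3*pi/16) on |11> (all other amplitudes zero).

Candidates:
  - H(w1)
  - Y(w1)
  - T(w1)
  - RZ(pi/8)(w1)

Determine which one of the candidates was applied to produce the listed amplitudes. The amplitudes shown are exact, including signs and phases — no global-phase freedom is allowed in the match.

The unique candidate consistent with the amplitudes is Y(w1).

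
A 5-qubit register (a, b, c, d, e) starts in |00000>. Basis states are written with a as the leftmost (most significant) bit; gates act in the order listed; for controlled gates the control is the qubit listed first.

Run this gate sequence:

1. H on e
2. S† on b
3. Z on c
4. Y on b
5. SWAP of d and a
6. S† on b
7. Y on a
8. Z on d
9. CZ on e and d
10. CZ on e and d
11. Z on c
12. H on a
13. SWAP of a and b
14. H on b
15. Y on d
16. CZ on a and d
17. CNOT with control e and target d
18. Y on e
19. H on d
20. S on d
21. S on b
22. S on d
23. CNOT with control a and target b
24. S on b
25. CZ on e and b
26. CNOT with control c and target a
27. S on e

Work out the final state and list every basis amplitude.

The resulting statevector has amplitude 1/2 on |10000>, -I/2 on |10001>, -1/2 on |10010>, -I/2 on |10011>, and 0 on every other basis state. Key observation: the block from step 9 through step 10 cancels to the identity and can be dropped.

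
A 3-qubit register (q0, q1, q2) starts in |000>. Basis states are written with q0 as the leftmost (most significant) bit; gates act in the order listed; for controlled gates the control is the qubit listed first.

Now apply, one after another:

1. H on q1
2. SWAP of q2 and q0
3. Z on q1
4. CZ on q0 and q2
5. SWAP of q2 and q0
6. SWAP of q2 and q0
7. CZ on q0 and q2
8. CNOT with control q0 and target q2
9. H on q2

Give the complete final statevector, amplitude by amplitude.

The final amplitudes are 1/2 on |000>, 1/2 on |001>, -1/2 on |010>, -1/2 on |011>, 0 on |100>, 0 on |101>, 0 on |110>, 0 on |111>. Key observation: the block from step 4 through step 7 cancels to the identity and can be dropped.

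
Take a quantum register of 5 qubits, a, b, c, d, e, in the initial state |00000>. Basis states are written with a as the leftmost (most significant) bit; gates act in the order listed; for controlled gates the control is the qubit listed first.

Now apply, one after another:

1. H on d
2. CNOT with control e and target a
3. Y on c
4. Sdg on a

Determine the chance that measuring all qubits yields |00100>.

Outcome |00100> occurs with probability 1/2.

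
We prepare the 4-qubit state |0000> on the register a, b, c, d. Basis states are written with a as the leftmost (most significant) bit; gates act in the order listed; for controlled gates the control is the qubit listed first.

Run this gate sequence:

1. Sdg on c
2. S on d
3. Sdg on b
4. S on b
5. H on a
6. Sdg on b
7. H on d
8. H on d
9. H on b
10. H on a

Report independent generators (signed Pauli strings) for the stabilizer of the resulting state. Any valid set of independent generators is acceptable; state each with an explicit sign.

The final state is stabilized by the group generated by +IXII, +ZIII, +IIZI, +IIIZ; other independent generating sets are equally valid.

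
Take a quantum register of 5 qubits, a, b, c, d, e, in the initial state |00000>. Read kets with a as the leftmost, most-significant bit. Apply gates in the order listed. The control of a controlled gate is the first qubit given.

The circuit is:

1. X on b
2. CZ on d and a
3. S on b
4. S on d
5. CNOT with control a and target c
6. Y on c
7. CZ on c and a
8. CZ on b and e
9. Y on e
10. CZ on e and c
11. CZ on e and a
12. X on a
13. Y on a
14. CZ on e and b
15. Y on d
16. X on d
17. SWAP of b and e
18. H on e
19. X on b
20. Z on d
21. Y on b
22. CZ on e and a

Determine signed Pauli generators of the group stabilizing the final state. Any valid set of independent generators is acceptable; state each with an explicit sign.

The stabilizer group can be generated by -IIIIX, +ZIIII, -IZIII, -IIZII, +IIIZI, among other valid generating sets.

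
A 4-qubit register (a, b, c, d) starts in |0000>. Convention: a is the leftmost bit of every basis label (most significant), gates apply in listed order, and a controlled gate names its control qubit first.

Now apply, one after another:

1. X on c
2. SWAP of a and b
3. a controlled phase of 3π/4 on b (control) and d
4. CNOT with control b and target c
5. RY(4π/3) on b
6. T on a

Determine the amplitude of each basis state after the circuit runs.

The resulting statevector has amplitude -1/2 on |0010>, sqrt(3)/2 on |0110>, and 0 on every other basis state.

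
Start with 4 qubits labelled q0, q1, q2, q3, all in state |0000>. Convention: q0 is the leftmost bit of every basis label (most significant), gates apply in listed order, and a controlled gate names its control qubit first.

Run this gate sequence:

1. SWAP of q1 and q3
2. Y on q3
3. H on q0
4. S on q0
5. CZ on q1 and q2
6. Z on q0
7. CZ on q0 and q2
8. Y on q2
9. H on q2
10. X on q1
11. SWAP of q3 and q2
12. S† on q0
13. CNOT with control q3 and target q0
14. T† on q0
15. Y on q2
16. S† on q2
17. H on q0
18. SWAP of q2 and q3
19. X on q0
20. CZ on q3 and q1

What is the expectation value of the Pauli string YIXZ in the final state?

The observable YIXZ averages to sqrt(2)/2.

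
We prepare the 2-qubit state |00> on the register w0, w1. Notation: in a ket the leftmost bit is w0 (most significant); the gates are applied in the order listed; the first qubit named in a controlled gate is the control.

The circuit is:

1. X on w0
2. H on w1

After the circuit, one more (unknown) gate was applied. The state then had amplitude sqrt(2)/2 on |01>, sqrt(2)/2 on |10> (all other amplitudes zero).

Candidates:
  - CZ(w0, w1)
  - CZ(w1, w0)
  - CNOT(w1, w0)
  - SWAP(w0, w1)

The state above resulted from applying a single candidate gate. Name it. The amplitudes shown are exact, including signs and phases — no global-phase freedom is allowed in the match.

The unique candidate consistent with the amplitudes is CNOT(w1, w0).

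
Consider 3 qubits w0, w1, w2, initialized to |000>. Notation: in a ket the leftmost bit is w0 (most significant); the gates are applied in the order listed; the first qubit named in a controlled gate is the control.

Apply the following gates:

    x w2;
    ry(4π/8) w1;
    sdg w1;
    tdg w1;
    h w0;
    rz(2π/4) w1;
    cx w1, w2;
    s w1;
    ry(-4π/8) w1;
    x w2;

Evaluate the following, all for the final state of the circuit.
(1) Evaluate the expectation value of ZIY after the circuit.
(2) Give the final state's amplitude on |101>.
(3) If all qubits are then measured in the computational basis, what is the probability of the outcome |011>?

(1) In the final state, ZIY has expectation 0.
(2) The final state's coefficient on |101> equals sqrt(2)/4.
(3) The probability of measuring |011> is 1/8.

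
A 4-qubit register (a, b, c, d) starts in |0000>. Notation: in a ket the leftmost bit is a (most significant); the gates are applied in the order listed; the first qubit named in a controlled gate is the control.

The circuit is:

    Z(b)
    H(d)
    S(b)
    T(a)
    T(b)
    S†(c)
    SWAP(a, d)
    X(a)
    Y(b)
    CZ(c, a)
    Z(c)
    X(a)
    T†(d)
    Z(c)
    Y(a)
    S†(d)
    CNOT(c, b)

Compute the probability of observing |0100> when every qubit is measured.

A full measurement returns |0100> with probability 1/2.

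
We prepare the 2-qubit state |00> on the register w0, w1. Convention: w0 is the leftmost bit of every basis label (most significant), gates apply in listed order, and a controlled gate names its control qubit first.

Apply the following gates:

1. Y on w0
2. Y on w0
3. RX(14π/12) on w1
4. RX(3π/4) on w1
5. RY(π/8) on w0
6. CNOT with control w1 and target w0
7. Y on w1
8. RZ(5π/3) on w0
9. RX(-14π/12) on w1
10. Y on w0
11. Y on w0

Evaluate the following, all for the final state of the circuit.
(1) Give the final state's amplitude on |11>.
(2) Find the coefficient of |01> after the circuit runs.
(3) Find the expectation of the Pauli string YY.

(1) |11> carries amplitude I*sqrt(sqrt(2)/4 + 1/2)*exp(5*I*pi/6)*cos(pi/16)/4 + I*sqrt(sqrt(2)/4 + 1/2)*exp(5*I*pi/6)*sin(pi/16)/4 + I*sqrt(1/2 - sqrt(2)/4)*exp(5*I*pi/6)*sin(pi/16)/2 - sqrt(3)*I*sqrt(1/2 - sqrt(2)/4)*exp(5*I*pi/6)*sin(pi/16)/4 - sqrt(3)*I*sqrt(1/2 - sqrt(2)/4)*exp(5*I*pi/6)*cos(pi/16)/4 - I*sqrt(1/2 - sqrt(2)/4)*exp(5*I*pi/6)*cos(pi/16)/2 in the final state.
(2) |01> carries amplitude I*sqrt(sqrt(2)/4 + 1/2)*exp(-5*I*pi/6)*cos(pi/16)/4 + I*sqrt(1/2 - sqrt(2)/4)*exp(-5*I*pi/6)*cos(pi/16)/2 + I*sqrt(sqrt(2)/4 + 1/2)*exp(-5*I*pi/6)*sin(pi/16)/4 - sqrt(3)*I*sqrt(1/2 - sqrt(2)/4)*exp(-5*I*pi/6)*sin(pi/16)/4 - I*sqrt(1/2 - sqrt(2)/4)*exp(-5*I*pi/6)*sin(pi/16)/2 - sqrt(3)*I*sqrt(1/2 - sqrt(2)/4)*exp(-5*I*pi/6)*cos(pi/16)/4 in the final state.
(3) The expectation value of YY is -3*I*sqrt(1/2 - sqrt(2)/4)*sqrt(sqrt(2)/4 + 1/2)*exp(I*pi/3)*cos(pi/16)**2/4 - sqrt(6)*I*exp(-I*pi/3)*cos(pi/16)**2/16 - sqrt(6)*I*exp(-I*pi/3)*sin(pi/16)*cos(pi/16)/8 - I*sqrt(1/2 - sqrt(2)/4)*sqrt(sqrt(2)/4 + 1/2)*exp(-I*pi/3)*sin(pi/16)*cos(pi/16)/2 - 3*I*sqrt(1/2 - sqrt(2)/4)*sqrt(sqrt(2)/4 + 1/2)*exp(I*pi/3)*sin(pi/16)**2/4 - sqrt(6)*I*exp(-I*pi/3)*sin(pi/16)**2/16 + sqrt(6)*I*exp(I*pi/3)*sin(pi/16)**2/16 + 3*I*sqrt(1/2 - sqrt(2)/4)*sqrt(sqrt(2)/4 + 1/2)*exp(-I*pi/3)*sin(pi/16)**2/4 + I*sqrt(1/2 - sqrt(2)/4)*sqrt(sqrt(2)/4 + 1/2)*exp(I*pi/3)*sin(pi/16)*cos(pi/16)/2 + sqrt(6)*I*exp(I*pi/3)*sin(pi/16)*cos(pi/16)/8 + sqrt(6)*I*exp(I*pi/3)*cos(pi/16)**2/16 + 3*I*sqrt(1/2 - sqrt(2)/4)*sqrt(sqrt(2)/4 + 1/2)*exp(-I*pi/3)*cos(pi/16)**2/4.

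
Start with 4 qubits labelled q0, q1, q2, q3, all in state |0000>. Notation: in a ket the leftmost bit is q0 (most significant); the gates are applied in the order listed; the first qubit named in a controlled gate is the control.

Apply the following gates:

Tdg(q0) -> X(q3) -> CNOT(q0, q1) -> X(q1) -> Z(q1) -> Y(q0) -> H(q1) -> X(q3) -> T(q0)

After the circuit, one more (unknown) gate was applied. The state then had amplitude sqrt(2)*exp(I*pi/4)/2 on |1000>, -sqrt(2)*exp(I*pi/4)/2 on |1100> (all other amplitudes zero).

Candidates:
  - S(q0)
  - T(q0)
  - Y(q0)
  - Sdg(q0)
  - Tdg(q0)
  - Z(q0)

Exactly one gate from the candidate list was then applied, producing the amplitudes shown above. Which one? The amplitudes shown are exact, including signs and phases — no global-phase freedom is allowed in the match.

The applied gate was S(q0).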